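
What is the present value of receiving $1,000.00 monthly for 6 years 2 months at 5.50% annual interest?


Present value of an ordinary annuity: PV = PMT × (1 − (1 + r)^(−n)) / r
Monthly rate r = 0.055/12 ≈ 0.00458333, n = 74
PV = $1,000.00 × (1 − (1 + 0.055/12)^(−74)) / (0.055/12)
PV = $1,000.00 × 62.636524
PV = $62,636.52

PV = PMT × (1-(1+r)^(-n))/r = $62,636.52


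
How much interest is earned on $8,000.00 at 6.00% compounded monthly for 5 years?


Compound interest earned = final amount − principal.
A = P(1 + r/n)^(nt) = $8,000.00 × (1 + 0.06/12)^(12 × 5) = $10,790.80
Interest = A − P = $10,790.80 − $8,000.00 = $2,790.80

Interest = A - P = $2,790.80


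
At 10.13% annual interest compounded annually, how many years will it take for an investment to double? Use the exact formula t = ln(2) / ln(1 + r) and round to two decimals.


Doubling condition: (1 + r)^t = 2
Take ln of both sides: t × ln(1 + r) = ln(2)
t = ln(2) / ln(1 + r)
t = 0.693147 / 0.096491
t = 7.18

t = ln(2) / ln(1 + r) = 7.18 years


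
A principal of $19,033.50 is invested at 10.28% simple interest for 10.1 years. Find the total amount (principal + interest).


Total amount formula: A = P(1 + rt) = P + P·r·t
Interest: I = P × r × t = $19,033.50 × 0.1028 × 10.1 = $19,762.10
A = P + I = $19,033.50 + $19,762.10 = $38,795.60

A = P + I = P(1 + rt) = $38,795.60


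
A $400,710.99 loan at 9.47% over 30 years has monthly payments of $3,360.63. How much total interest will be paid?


Total paid over the life of the loan = PMT × n.
Total paid = $3,360.63 × 360 = $1,209,826.80
Total interest = total paid − principal = $1,209,826.80 − $400,710.99 = $809,115.81

Total interest = (PMT × n) - PV = $809,115.81


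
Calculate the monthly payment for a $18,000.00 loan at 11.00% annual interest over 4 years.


Loan payment formula: PMT = PV × r / (1 − (1 + r)^(−n))
Monthly rate r = 0.11/12 ≈ 0.00916667, n = 48 months
Denominator: 1 − (1 + 0.11/12)^(−48) = 0.354671
PMT = $18,000.00 × (0.11/12) / 0.354671
PMT = $465.22 per month

PMT = PV × r / (1-(1+r)^(-n)) = $465.22/month


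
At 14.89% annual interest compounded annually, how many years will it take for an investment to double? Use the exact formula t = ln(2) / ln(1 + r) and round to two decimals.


Doubling condition: (1 + r)^t = 2
Take ln of both sides: t × ln(1 + r) = ln(2)
t = ln(2) / ln(1 + r)
t = 0.693147 / 0.138805
t = 4.99

t = ln(2) / ln(1 + r) = 4.99 years


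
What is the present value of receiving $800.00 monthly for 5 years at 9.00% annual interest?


Present value of an ordinary annuity: PV = PMT × (1 − (1 + r)^(−n)) / r
Monthly rate r = 0.09/12 = 0.0075, n = 60
PV = $800.00 × (1 − (1 + 0.09/12)^(−60)) / (0.09/12)
PV = $800.00 × 48.173374
PV = $38,538.70

PV = PMT × (1-(1+r)^(-n))/r = $38,538.70


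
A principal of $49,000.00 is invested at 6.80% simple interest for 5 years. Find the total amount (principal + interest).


Total amount formula: A = P(1 + rt) = P + P·r·t
Interest: I = P × r × t = $49,000.00 × 0.068 × 5 = $16,660.00
A = P + I = $49,000.00 + $16,660.00 = $65,660.00

A = P + I = P(1 + rt) = $65,660.00


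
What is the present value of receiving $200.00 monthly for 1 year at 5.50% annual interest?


Present value of an ordinary annuity: PV = PMT × (1 − (1 + r)^(−n)) / r
Monthly rate r = 0.055/12 ≈ 0.00458333, n = 12
PV = $200.00 × (1 − (1 + 0.055/12)^(−12)) / (0.055/12)
PV = $200.00 × 11.650017
PV = $2,330.00

PV = PMT × (1-(1+r)^(-n))/r = $2,330.00


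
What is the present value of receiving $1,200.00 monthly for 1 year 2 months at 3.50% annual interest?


Present value of an ordinary annuity: PV = PMT × (1 − (1 + r)^(−n)) / r
Monthly rate r = 0.035/12 ≈ 0.00291667, n = 14
PV = $1,200.00 × (1 − (1 + 0.035/12)^(−14)) / (0.035/12)
PV = $1,200.00 × 13.698455
PV = $16,438.15

PV = PMT × (1-(1+r)^(-n))/r = $16,438.15


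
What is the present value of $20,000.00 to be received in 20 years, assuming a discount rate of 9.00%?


Present value formula: PV = FV / (1 + r)^t
PV = $20,000.00 / (1 + 0.09)^20
PV = $20,000.00 / 5.604411
PV = $3,568.62

PV = FV / (1 + r)^t = $3,568.62


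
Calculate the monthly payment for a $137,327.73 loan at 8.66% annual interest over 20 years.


Loan payment formula: PMT = PV × r / (1 − (1 + r)^(−n))
Monthly rate r = 0.0866/12 ≈ 0.00721667, n = 240 months
Denominator: 1 − (1 + 0.0866/12)^(−240) = 0.8219659
PMT = $137,327.73 × (0.0866/12) / 0.8219659
PMT = $1,205.71 per month

PMT = PV × r / (1-(1+r)^(-n)) = $1,205.71/month


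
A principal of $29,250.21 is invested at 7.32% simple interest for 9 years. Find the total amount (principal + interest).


Total amount formula: A = P(1 + rt) = P + P·r·t
Interest: I = P × r × t = $29,250.21 × 0.0732 × 9 = $19,270.04
A = P + I = $29,250.21 + $19,270.04 = $48,520.25

A = P + I = P(1 + rt) = $48,520.25


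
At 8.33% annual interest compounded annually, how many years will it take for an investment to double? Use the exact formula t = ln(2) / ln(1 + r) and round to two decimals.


Doubling condition: (1 + r)^t = 2
Take ln of both sides: t × ln(1 + r) = ln(2)
t = ln(2) / ln(1 + r)
t = 0.693147 / 0.080012
t = 8.66

t = ln(2) / ln(1 + r) = 8.66 years


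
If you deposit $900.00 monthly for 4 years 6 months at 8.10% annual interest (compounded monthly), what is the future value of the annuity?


Future value of an ordinary annuity: FV = PMT × ((1 + r)^n − 1) / r
Monthly rate r = 0.081/12 = 0.00675, n = 54
FV = $900.00 × ((1 + 0.081/12)^54 − 1) / (0.081/12)
FV = $900.00 × 64.893589
FV = $58,404.23

FV = PMT × ((1+r)^n - 1)/r = $58,404.23


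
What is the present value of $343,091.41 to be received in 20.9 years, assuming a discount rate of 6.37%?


Present value formula: PV = FV / (1 + r)^t
PV = $343,091.41 / (1 + 0.0637)^20.9
PV = $343,091.41 / 3.635134
PV = $94,382.05

PV = FV / (1 + r)^t = $94,382.05


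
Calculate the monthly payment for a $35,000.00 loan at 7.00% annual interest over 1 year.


Loan payment formula: PMT = PV × r / (1 − (1 + r)^(−n))
Monthly rate r = 0.07/12 ≈ 0.00583333, n = 12 months
Denominator: 1 − (1 + 0.07/12)^(−12) = 0.0674165
PMT = $35,000.00 × (0.07/12) / 0.0674165
PMT = $3,028.44 per month

PMT = PV × r / (1-(1+r)^(-n)) = $3,028.44/month


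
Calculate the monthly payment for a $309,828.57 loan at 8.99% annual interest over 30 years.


Loan payment formula: PMT = PV × r / (1 − (1 + r)^(−n))
Monthly rate r = 0.0899/12 ≈ 0.00749167, n = 360 months
Denominator: 1 − (1 + 0.0899/12)^(−360) = 0.931912
PMT = $309,828.57 × (0.0899/12) / 0.931912
PMT = $2,490.72 per month

PMT = PV × r / (1-(1+r)^(-n)) = $2,490.72/month


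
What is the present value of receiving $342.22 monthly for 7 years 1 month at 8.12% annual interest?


Present value of an ordinary annuity: PV = PMT × (1 − (1 + r)^(−n)) / r
Monthly rate r = 0.0812/12 ≈ 0.00676667, n = 85
PV = $342.22 × (1 − (1 + 0.0812/12)^(−85)) / (0.0812/12)
PV = $342.22 × 64.477527
PV = $22,065.50

PV = PMT × (1-(1+r)^(-n))/r = $22,065.50


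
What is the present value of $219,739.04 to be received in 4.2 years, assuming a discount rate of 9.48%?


Present value formula: PV = FV / (1 + r)^t
PV = $219,739.04 / (1 + 0.0948)^4.2
PV = $219,739.04 / 1.4628713
PV = $150,210.78

PV = FV / (1 + r)^t = $150,210.78


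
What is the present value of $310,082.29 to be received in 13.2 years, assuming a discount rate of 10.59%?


Present value formula: PV = FV / (1 + r)^t
PV = $310,082.29 / (1 + 0.1059)^13.2
PV = $310,082.29 / 3.776151
PV = $82,115.97

PV = FV / (1 + r)^t = $82,115.97


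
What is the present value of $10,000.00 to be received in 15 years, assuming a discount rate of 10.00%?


Present value formula: PV = FV / (1 + r)^t
PV = $10,000.00 / (1 + 0.1)^15
PV = $10,000.00 / 4.177248
PV = $2,393.92

PV = FV / (1 + r)^t = $2,393.92


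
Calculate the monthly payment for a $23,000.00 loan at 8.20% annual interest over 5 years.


Loan payment formula: PMT = PV × r / (1 − (1 + r)^(−n))
Monthly rate r = 0.082/12 ≈ 0.00683333, n = 60 months
Denominator: 1 − (1 + 0.082/12)^(−60) = 0.335424
PMT = $23,000.00 × (0.082/12) / 0.335424
PMT = $468.56 per month

PMT = PV × r / (1-(1+r)^(-n)) = $468.56/month


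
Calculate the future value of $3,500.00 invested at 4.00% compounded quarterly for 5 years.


Compound interest formula: A = P(1 + r/n)^(nt)
A = $3,500.00 × (1 + 0.04/4)^(4 × 5)
Growth factor: (1 + 0.04/4)^20 = 1.22019004
A = $3,500.00 × 1.22019004
A = $4,270.67

A = P(1 + r/n)^(nt) = $4,270.67


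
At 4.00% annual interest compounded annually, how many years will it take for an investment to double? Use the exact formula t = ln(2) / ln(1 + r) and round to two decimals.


Doubling condition: (1 + r)^t = 2
Take ln of both sides: t × ln(1 + r) = ln(2)
t = ln(2) / ln(1 + r)
t = 0.693147 / 0.039221
t = 17.67

t = ln(2) / ln(1 + r) = 17.67 years


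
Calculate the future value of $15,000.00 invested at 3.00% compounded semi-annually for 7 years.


Compound interest formula: A = P(1 + r/n)^(nt)
A = $15,000.00 × (1 + 0.03/2)^(2 × 7)
Growth factor: (1 + 0.03/2)^14 = 1.231756
A = $15,000.00 × 1.231756
A = $18,476.34

A = P(1 + r/n)^(nt) = $18,476.34


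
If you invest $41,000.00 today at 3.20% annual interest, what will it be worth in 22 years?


Future value formula: FV = PV × (1 + r)^t
FV = $41,000.00 × (1 + 0.032)^22
FV = $41,000.00 × 1.999647
FV = $81,985.53

FV = PV × (1 + r)^t = $81,985.53


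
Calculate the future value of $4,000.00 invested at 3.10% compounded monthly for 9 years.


Compound interest formula: A = P(1 + r/n)^(nt)
A = $4,000.00 × (1 + 0.031/12)^(12 × 9)
Growth factor: (1 + 0.031/12)^108 = 1.321332
A = $4,000.00 × 1.321332
A = $5,285.33

A = P(1 + r/n)^(nt) = $5,285.33


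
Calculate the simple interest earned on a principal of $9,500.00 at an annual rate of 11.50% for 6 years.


Simple interest formula: I = P × r × t
I = $9,500.00 × 0.115 × 6
I = $6,555.00

I = P × r × t = $6,555.00


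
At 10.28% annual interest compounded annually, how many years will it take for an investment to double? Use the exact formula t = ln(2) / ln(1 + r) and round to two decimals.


Doubling condition: (1 + r)^t = 2
Take ln of both sides: t × ln(1 + r) = ln(2)
t = ln(2) / ln(1 + r)
t = 0.693147 / 0.097852
t = 7.08

t = ln(2) / ln(1 + r) = 7.08 years


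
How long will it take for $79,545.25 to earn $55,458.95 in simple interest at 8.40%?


Rearrange the simple interest formula for t:
I = P × r × t  ⇒  t = I / (P × r)
t = $55,458.95 / ($79,545.25 × 0.084)
t = 8.3

t = I/(P×r) = 8.3 years


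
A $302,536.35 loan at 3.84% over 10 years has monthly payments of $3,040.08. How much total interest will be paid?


Total paid over the life of the loan = PMT × n.
Total paid = $3,040.08 × 120 = $364,809.60
Total interest = total paid − principal = $364,809.60 − $302,536.35 = $62,273.25

Total interest = (PMT × n) - PV = $62,273.25


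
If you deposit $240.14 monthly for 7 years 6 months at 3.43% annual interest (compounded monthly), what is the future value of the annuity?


Future value of an ordinary annuity: FV = PMT × ((1 + r)^n − 1) / r
Monthly rate r = 0.0343/12 ≈ 0.00285833, n = 90
FV = $240.14 × ((1 + 0.0343/12)^90 − 1) / (0.0343/12)
FV = $240.14 × 102.470172
FV = $24,607.19

FV = PMT × ((1+r)^n - 1)/r = $24,607.19


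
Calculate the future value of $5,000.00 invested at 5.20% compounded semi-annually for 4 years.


Compound interest formula: A = P(1 + r/n)^(nt)
A = $5,000.00 × (1 + 0.052/2)^(2 × 4)
Growth factor: (1 + 0.052/2)^8 = 1.2279449
A = $5,000.00 × 1.2279449
A = $6,139.72

A = P(1 + r/n)^(nt) = $6,139.72


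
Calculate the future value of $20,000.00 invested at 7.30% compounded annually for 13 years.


Compound interest formula: A = P(1 + r/n)^(nt)
A = $20,000.00 × (1 + 0.073/1)^(1 × 13)
Growth factor: (1 + 0.073/1)^13 = 2.4991734
A = $20,000.00 × 2.4991734
A = $49,983.47

A = P(1 + r/n)^(nt) = $49,983.47


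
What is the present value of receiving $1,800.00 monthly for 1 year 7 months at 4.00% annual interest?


Present value of an ordinary annuity: PV = PMT × (1 − (1 + r)^(−n)) / r
Monthly rate r = 0.04/12 ≈ 0.00333333, n = 19
PV = $1,800.00 × (1 − (1 + 0.04/12)^(−19)) / (0.04/12)
PV = $1,800.00 × 18.381178
PV = $33,086.12

PV = PMT × (1-(1+r)^(-n))/r = $33,086.12


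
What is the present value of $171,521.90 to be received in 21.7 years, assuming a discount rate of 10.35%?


Present value formula: PV = FV / (1 + r)^t
PV = $171,521.90 / (1 + 0.1035)^21.7
PV = $171,521.90 / 8.475391
PV = $20,237.64

PV = FV / (1 + r)^t = $20,237.64


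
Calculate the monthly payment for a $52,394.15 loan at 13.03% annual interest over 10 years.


Loan payment formula: PMT = PV × r / (1 − (1 + r)^(−n))
Monthly rate r = 0.1303/12 ≈ 0.01085833, n = 120 months
Denominator: 1 − (1 + 0.1303/12)^(−120) = 0.726369
PMT = $52,394.15 × (0.1303/12) / 0.726369
PMT = $783.23 per month

PMT = PV × r / (1-(1+r)^(-n)) = $783.23/month


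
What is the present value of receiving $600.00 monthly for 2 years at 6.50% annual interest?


Present value of an ordinary annuity: PV = PMT × (1 − (1 + r)^(−n)) / r
Monthly rate r = 0.065/12 ≈ 0.00541667, n = 24
PV = $600.00 × (1 − (1 + 0.065/12)^(−24)) / (0.065/12)
PV = $600.00 × 22.448578
PV = $13,469.15

PV = PMT × (1-(1+r)^(-n))/r = $13,469.15


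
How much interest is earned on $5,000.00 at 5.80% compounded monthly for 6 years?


Compound interest earned = final amount − principal.
A = P(1 + r/n)^(nt) = $5,000.00 × (1 + 0.058/12)^(12 × 6) = $7,075.23
Interest = A − P = $7,075.23 − $5,000.00 = $2,075.23

Interest = A - P = $2,075.23


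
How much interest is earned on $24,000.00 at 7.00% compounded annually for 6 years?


Compound interest earned = final amount − principal.
A = P(1 + r/n)^(nt) = $24,000.00 × (1 + 0.07/1)^(1 × 6) = $36,017.53
Interest = A − P = $36,017.53 − $24,000.00 = $12,017.53

Interest = A - P = $12,017.53


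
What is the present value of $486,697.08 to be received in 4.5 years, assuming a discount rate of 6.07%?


Present value formula: PV = FV / (1 + r)^t
PV = $486,697.08 / (1 + 0.0607)^4.5
PV = $486,697.08 / 1.30366666
PV = $373,329.39

PV = FV / (1 + r)^t = $373,329.39


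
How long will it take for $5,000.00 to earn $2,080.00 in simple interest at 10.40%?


Rearrange the simple interest formula for t:
I = P × r × t  ⇒  t = I / (P × r)
t = $2,080.00 / ($5,000.00 × 0.104)
t = 4

t = I/(P×r) = 4 years


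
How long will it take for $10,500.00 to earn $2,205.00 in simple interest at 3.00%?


Rearrange the simple interest formula for t:
I = P × r × t  ⇒  t = I / (P × r)
t = $2,205.00 / ($10,500.00 × 0.03)
t = 7

t = I/(P×r) = 7 years


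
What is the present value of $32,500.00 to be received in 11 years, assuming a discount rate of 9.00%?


Present value formula: PV = FV / (1 + r)^t
PV = $32,500.00 / (1 + 0.09)^11
PV = $32,500.00 / 2.580426
PV = $12,594.82

PV = FV / (1 + r)^t = $12,594.82


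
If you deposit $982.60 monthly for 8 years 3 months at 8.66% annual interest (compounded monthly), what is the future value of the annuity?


Future value of an ordinary annuity: FV = PMT × ((1 + r)^n − 1) / r
Monthly rate r = 0.0866/12 ≈ 0.00721667, n = 99
FV = $982.60 × ((1 + 0.0866/12)^99 − 1) / (0.0866/12)
FV = $982.60 × 143.809836
FV = $141,307.54

FV = PMT × ((1+r)^n - 1)/r = $141,307.54


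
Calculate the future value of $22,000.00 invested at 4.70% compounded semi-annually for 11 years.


Compound interest formula: A = P(1 + r/n)^(nt)
A = $22,000.00 × (1 + 0.047/2)^(2 × 11)
Growth factor: (1 + 0.047/2)^22 = 1.6669886
A = $22,000.00 × 1.6669886
A = $36,673.75

A = P(1 + r/n)^(nt) = $36,673.75


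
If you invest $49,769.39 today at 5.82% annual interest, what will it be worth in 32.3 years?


Future value formula: FV = PV × (1 + r)^t
FV = $49,769.39 × (1 + 0.0582)^32.3
FV = $49,769.39 × 6.2163944
FV = $309,386.16

FV = PV × (1 + r)^t = $309,386.16


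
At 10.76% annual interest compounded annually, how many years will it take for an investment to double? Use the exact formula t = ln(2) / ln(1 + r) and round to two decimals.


Doubling condition: (1 + r)^t = 2
Take ln of both sides: t × ln(1 + r) = ln(2)
t = ln(2) / ln(1 + r)
t = 0.693147 / 0.102196
t = 6.78

t = ln(2) / ln(1 + r) = 6.78 years


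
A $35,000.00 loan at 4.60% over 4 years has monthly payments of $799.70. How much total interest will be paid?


Total paid over the life of the loan = PMT × n.
Total paid = $799.70 × 48 = $38,385.60
Total interest = total paid − principal = $38,385.60 − $35,000.00 = $3,385.60

Total interest = (PMT × n) - PV = $3,385.60


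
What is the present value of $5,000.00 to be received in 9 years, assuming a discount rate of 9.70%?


Present value formula: PV = FV / (1 + r)^t
PV = $5,000.00 / (1 + 0.097)^9
PV = $5,000.00 / 2.300698
PV = $2,173.25

PV = FV / (1 + r)^t = $2,173.25


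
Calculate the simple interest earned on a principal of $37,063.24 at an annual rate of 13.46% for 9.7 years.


Simple interest formula: I = P × r × t
I = $37,063.24 × 0.1346 × 9.7
I = $48,390.51

I = P × r × t = $48,390.51


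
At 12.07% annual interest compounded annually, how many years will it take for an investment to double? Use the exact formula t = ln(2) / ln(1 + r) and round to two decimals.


Doubling condition: (1 + r)^t = 2
Take ln of both sides: t × ln(1 + r) = ln(2)
t = ln(2) / ln(1 + r)
t = 0.693147 / 0.113953
t = 6.08

t = ln(2) / ln(1 + r) = 6.08 years


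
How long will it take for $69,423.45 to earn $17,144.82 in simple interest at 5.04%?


Rearrange the simple interest formula for t:
I = P × r × t  ⇒  t = I / (P × r)
t = $17,144.82 / ($69,423.45 × 0.0504)
t = 4.9

t = I/(P×r) = 4.9 years


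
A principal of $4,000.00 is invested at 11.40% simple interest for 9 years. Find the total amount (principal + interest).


Total amount formula: A = P(1 + rt) = P + P·r·t
Interest: I = P × r × t = $4,000.00 × 0.114 × 9 = $4,104.00
A = P + I = $4,000.00 + $4,104.00 = $8,104.00

A = P + I = P(1 + rt) = $8,104.00


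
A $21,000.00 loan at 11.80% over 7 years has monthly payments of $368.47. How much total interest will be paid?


Total paid over the life of the loan = PMT × n.
Total paid = $368.47 × 84 = $30,951.48
Total interest = total paid − principal = $30,951.48 − $21,000.00 = $9,951.48

Total interest = (PMT × n) - PV = $9,951.48


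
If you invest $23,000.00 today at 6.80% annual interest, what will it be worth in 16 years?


Future value formula: FV = PV × (1 + r)^t
FV = $23,000.00 × (1 + 0.068)^16
FV = $23,000.00 × 2.8651017
FV = $65,897.34

FV = PV × (1 + r)^t = $65,897.34


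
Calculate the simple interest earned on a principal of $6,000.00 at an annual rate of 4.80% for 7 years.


Simple interest formula: I = P × r × t
I = $6,000.00 × 0.048 × 7
I = $2,016.00

I = P × r × t = $2,016.00


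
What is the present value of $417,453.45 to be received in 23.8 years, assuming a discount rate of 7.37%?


Present value formula: PV = FV / (1 + r)^t
PV = $417,453.45 / (1 + 0.0737)^23.8
PV = $417,453.45 / 5.432682
PV = $76,841.13

PV = FV / (1 + r)^t = $76,841.13


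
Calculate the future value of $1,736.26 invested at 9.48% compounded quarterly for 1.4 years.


Compound interest formula: A = P(1 + r/n)^(nt)
A = $1,736.26 × (1 + 0.0948/4)^(4 × 1.4)
Growth factor: (1 + 0.0948/4)^5.6 = 1.140164
A = $1,736.26 × 1.140164
A = $1,979.62

A = P(1 + r/n)^(nt) = $1,979.62


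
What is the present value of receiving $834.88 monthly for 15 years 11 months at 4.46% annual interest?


Present value of an ordinary annuity: PV = PMT × (1 − (1 + r)^(−n)) / r
Monthly rate r = 0.0446/12 ≈ 0.00371667, n = 191
PV = $834.88 × (1 − (1 + 0.0446/12)^(−191)) / (0.0446/12)
PV = $834.88 × 136.587704
PV = $114,034.34

PV = PMT × (1-(1+r)^(-n))/r = $114,034.34


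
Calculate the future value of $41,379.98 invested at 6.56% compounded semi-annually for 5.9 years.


Compound interest formula: A = P(1 + r/n)^(nt)
A = $41,379.98 × (1 + 0.0656/2)^(2 × 5.9)
Growth factor: (1 + 0.0656/2)^11.8 = 1.4634959
A = $41,379.98 × 1.4634959
A = $60,559.43

A = P(1 + r/n)^(nt) = $60,559.43


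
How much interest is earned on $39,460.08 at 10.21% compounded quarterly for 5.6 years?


Compound interest earned = final amount − principal.
A = P(1 + r/n)^(nt) = $39,460.08 × (1 + 0.1021/4)^(4 × 5.6) = $69,399.13
Interest = A − P = $69,399.13 − $39,460.08 = $29,939.05

Interest = A - P = $29,939.05


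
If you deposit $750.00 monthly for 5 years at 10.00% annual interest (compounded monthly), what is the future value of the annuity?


Future value of an ordinary annuity: FV = PMT × ((1 + r)^n − 1) / r
Monthly rate r = 0.1/12 ≈ 0.00833333, n = 60
FV = $750.00 × ((1 + 0.1/12)^60 − 1) / (0.1/12)
FV = $750.00 × 77.437072
FV = $58,077.80

FV = PMT × ((1+r)^n - 1)/r = $58,077.80


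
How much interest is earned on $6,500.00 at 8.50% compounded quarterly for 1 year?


Compound interest earned = final amount − principal.
A = P(1 + r/n)^(nt) = $6,500.00 × (1 + 0.085/4)^(4 × 1) = $7,070.36
Interest = A − P = $7,070.36 − $6,500.00 = $570.36

Interest = A - P = $570.36


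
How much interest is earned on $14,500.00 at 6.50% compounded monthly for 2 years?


Compound interest earned = final amount − principal.
A = P(1 + r/n)^(nt) = $14,500.00 × (1 + 0.065/12)^(12 × 2) = $16,507.22
Interest = A − P = $16,507.22 − $14,500.00 = $2,007.22

Interest = A - P = $2,007.22


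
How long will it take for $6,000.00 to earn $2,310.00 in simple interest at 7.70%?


Rearrange the simple interest formula for t:
I = P × r × t  ⇒  t = I / (P × r)
t = $2,310.00 / ($6,000.00 × 0.077)
t = 5

t = I/(P×r) = 5 years


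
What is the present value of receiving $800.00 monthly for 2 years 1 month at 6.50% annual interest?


Present value of an ordinary annuity: PV = PMT × (1 − (1 + r)^(−n)) / r
Monthly rate r = 0.065/12 ≈ 0.00541667, n = 25
PV = $800.00 × (1 − (1 + 0.065/12)^(−25)) / (0.065/12)
PV = $800.00 × 23.322249
PV = $18,657.80

PV = PMT × (1-(1+r)^(-n))/r = $18,657.80


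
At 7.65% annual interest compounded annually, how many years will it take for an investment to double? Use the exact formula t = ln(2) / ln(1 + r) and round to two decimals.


Doubling condition: (1 + r)^t = 2
Take ln of both sides: t × ln(1 + r) = ln(2)
t = ln(2) / ln(1 + r)
t = 0.693147 / 0.073715
t = 9.40

t = ln(2) / ln(1 + r) = 9.40 years


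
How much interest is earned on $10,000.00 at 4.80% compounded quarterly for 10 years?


Compound interest earned = final amount − principal.
A = P(1 + r/n)^(nt) = $10,000.00 × (1 + 0.048/4)^(4 × 10) = $16,114.64
Interest = A − P = $16,114.64 − $10,000.00 = $6,114.64

Interest = A - P = $6,114.64


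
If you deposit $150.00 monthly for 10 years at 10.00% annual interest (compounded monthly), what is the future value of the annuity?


Future value of an ordinary annuity: FV = PMT × ((1 + r)^n − 1) / r
Monthly rate r = 0.1/12 ≈ 0.00833333, n = 120
FV = $150.00 × ((1 + 0.1/12)^120 − 1) / (0.1/12)
FV = $150.00 × 204.844979
FV = $30,726.75

FV = PMT × ((1+r)^n - 1)/r = $30,726.75


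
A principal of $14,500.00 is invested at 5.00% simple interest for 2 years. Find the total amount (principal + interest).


Total amount formula: A = P(1 + rt) = P + P·r·t
Interest: I = P × r × t = $14,500.00 × 0.05 × 2 = $1,450.00
A = P + I = $14,500.00 + $1,450.00 = $15,950.00

A = P + I = P(1 + rt) = $15,950.00


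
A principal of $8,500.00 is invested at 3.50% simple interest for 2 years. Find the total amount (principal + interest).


Total amount formula: A = P(1 + rt) = P + P·r·t
Interest: I = P × r × t = $8,500.00 × 0.035 × 2 = $595.00
A = P + I = $8,500.00 + $595.00 = $9,095.00

A = P + I = P(1 + rt) = $9,095.00


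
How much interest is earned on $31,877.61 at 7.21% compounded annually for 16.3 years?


Compound interest earned = final amount − principal.
A = P(1 + r/n)^(nt) = $31,877.61 × (1 + 0.0721/1)^(1 × 16.3) = $99,156.47
Interest = A − P = $99,156.47 − $31,877.61 = $67,278.86

Interest = A - P = $67,278.86


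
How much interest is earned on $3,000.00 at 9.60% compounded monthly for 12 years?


Compound interest earned = final amount − principal.
A = P(1 + r/n)^(nt) = $3,000.00 × (1 + 0.096/12)^(12 × 12) = $9,450.13
Interest = A − P = $9,450.13 − $3,000.00 = $6,450.13

Interest = A - P = $6,450.13


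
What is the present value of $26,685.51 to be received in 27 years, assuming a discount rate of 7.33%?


Present value formula: PV = FV / (1 + r)^t
PV = $26,685.51 / (1 + 0.0733)^27
PV = $26,685.51 / 6.752592
PV = $3,951.89

PV = FV / (1 + r)^t = $3,951.89


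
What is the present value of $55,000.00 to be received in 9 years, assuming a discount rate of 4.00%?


Present value formula: PV = FV / (1 + r)^t
PV = $55,000.00 / (1 + 0.04)^9
PV = $55,000.00 / 1.423312
PV = $38,642.27

PV = FV / (1 + r)^t = $38,642.27


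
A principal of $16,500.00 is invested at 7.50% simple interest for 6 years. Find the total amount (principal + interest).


Total amount formula: A = P(1 + rt) = P + P·r·t
Interest: I = P × r × t = $16,500.00 × 0.075 × 6 = $7,425.00
A = P + I = $16,500.00 + $7,425.00 = $23,925.00

A = P + I = P(1 + rt) = $23,925.00


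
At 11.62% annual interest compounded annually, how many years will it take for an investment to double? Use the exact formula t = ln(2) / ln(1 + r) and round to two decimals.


Doubling condition: (1 + r)^t = 2
Take ln of both sides: t × ln(1 + r) = ln(2)
t = ln(2) / ln(1 + r)
t = 0.693147 / 0.109930
t = 6.31

t = ln(2) / ln(1 + r) = 6.31 years


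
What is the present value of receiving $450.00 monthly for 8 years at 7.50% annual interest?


Present value of an ordinary annuity: PV = PMT × (1 − (1 + r)^(−n)) / r
Monthly rate r = 0.075/12 = 0.00625, n = 96
PV = $450.00 × (1 − (1 + 0.075/12)^(−96)) / (0.075/12)
PV = $450.00 × 72.026024
PV = $32,411.71

PV = PMT × (1-(1+r)^(-n))/r = $32,411.71


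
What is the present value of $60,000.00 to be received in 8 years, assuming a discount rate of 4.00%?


Present value formula: PV = FV / (1 + r)^t
PV = $60,000.00 / (1 + 0.04)^8
PV = $60,000.00 / 1.368569
PV = $43,841.41

PV = FV / (1 + r)^t = $43,841.41


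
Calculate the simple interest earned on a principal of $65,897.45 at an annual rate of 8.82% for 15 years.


Simple interest formula: I = P × r × t
I = $65,897.45 × 0.0882 × 15
I = $87,182.33

I = P × r × t = $87,182.33


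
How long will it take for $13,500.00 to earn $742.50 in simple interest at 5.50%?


Rearrange the simple interest formula for t:
I = P × r × t  ⇒  t = I / (P × r)
t = $742.50 / ($13,500.00 × 0.055)
t = 1

t = I/(P×r) = 1 year


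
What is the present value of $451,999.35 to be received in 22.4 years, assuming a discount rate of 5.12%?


Present value formula: PV = FV / (1 + r)^t
PV = $451,999.35 / (1 + 0.0512)^22.4
PV = $451,999.35 / 3.0602146
PV = $147,701.85

PV = FV / (1 + r)^t = $147,701.85


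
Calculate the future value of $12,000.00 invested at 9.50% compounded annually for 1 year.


Compound interest formula: A = P(1 + r/n)^(nt)
A = $12,000.00 × (1 + 0.095/1)^(1 × 1)
Growth factor: (1 + 0.095/1)^1 = 1.095000
A = $12,000.00 × 1.095000
A = $13,140.00

A = P(1 + r/n)^(nt) = $13,140.00


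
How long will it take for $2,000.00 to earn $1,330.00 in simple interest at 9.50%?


Rearrange the simple interest formula for t:
I = P × r × t  ⇒  t = I / (P × r)
t = $1,330.00 / ($2,000.00 × 0.095)
t = 7

t = I/(P×r) = 7 years


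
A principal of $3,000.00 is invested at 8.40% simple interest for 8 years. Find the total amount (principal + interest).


Total amount formula: A = P(1 + rt) = P + P·r·t
Interest: I = P × r × t = $3,000.00 × 0.084 × 8 = $2,016.00
A = P + I = $3,000.00 + $2,016.00 = $5,016.00

A = P + I = P(1 + rt) = $5,016.00


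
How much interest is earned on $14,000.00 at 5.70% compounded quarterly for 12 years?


Compound interest earned = final amount − principal.
A = P(1 + r/n)^(nt) = $14,000.00 × (1 + 0.057/4)^(4 × 12) = $27,611.43
Interest = A − P = $27,611.43 − $14,000.00 = $13,611.43

Interest = A - P = $13,611.43


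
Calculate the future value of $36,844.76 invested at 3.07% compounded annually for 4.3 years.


Compound interest formula: A = P(1 + r/n)^(nt)
A = $36,844.76 × (1 + 0.0307/1)^(1 × 4.3)
Growth factor: (1 + 0.0307/1)^4.3 = 1.1388559
A = $36,844.76 × 1.1388559
A = $41,960.87

A = P(1 + r/n)^(nt) = $41,960.87


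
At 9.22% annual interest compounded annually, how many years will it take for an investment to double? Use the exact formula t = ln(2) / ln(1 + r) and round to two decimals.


Doubling condition: (1 + r)^t = 2
Take ln of both sides: t × ln(1 + r) = ln(2)
t = ln(2) / ln(1 + r)
t = 0.693147 / 0.088194
t = 7.86

t = ln(2) / ln(1 + r) = 7.86 years


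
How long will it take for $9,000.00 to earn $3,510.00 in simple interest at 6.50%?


Rearrange the simple interest formula for t:
I = P × r × t  ⇒  t = I / (P × r)
t = $3,510.00 / ($9,000.00 × 0.065)
t = 6

t = I/(P×r) = 6 years


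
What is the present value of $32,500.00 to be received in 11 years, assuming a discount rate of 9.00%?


Present value formula: PV = FV / (1 + r)^t
PV = $32,500.00 / (1 + 0.09)^11
PV = $32,500.00 / 2.580426
PV = $12,594.82

PV = FV / (1 + r)^t = $12,594.82


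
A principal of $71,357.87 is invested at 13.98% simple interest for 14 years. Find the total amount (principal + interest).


Total amount formula: A = P(1 + rt) = P + P·r·t
Interest: I = P × r × t = $71,357.87 × 0.1398 × 14 = $139,661.62
A = P + I = $71,357.87 + $139,661.62 = $211,019.49

A = P + I = P(1 + rt) = $211,019.49


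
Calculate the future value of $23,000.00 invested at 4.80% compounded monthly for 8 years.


Compound interest formula: A = P(1 + r/n)^(nt)
A = $23,000.00 × (1 + 0.048/12)^(12 × 8)
Growth factor: (1 + 0.048/12)^96 = 1.4670213
A = $23,000.00 × 1.4670213
A = $33,741.49

A = P(1 + r/n)^(nt) = $33,741.49


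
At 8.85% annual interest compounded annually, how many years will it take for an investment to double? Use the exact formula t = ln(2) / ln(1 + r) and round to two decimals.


Doubling condition: (1 + r)^t = 2
Take ln of both sides: t × ln(1 + r) = ln(2)
t = ln(2) / ln(1 + r)
t = 0.693147 / 0.084801
t = 8.17

t = ln(2) / ln(1 + r) = 8.17 years


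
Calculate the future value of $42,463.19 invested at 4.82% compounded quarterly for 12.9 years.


Compound interest formula: A = P(1 + r/n)^(nt)
A = $42,463.19 × (1 + 0.0482/4)^(4 × 12.9)
Growth factor: (1 + 0.0482/4)^51.6 = 1.8553319
A = $42,463.19 × 1.8553319
A = $78,783.31

A = P(1 + r/n)^(nt) = $78,783.31


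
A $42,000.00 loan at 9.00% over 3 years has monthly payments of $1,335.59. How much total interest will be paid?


Total paid over the life of the loan = PMT × n.
Total paid = $1,335.59 × 36 = $48,081.24
Total interest = total paid − principal = $48,081.24 − $42,000.00 = $6,081.24

Total interest = (PMT × n) - PV = $6,081.24


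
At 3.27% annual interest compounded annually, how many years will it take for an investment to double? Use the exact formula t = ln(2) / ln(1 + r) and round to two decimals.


Doubling condition: (1 + r)^t = 2
Take ln of both sides: t × ln(1 + r) = ln(2)
t = ln(2) / ln(1 + r)
t = 0.693147 / 0.032177
t = 21.54

t = ln(2) / ln(1 + r) = 21.54 years


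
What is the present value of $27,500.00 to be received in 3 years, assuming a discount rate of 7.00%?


Present value formula: PV = FV / (1 + r)^t
PV = $27,500.00 / (1 + 0.07)^3
PV = $27,500.00 / 1.225043
PV = $22,448.19

PV = FV / (1 + r)^t = $22,448.19


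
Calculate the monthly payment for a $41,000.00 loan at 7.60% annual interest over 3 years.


Loan payment formula: PMT = PV × r / (1 − (1 + r)^(−n))
Monthly rate r = 0.076/12 ≈ 0.00633333, n = 36 months
Denominator: 1 − (1 + 0.076/12)^(−36) = 0.203303
PMT = $41,000.00 × (0.076/12) / 0.203303
PMT = $1,277.24 per month

PMT = PV × r / (1-(1+r)^(-n)) = $1,277.24/month


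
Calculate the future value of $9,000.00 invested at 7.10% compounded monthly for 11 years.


Compound interest formula: A = P(1 + r/n)^(nt)
A = $9,000.00 × (1 + 0.071/12)^(12 × 11)
Growth factor: (1 + 0.071/12)^132 = 2.1786352
A = $9,000.00 × 2.1786352
A = $19,607.72

A = P(1 + r/n)^(nt) = $19,607.72


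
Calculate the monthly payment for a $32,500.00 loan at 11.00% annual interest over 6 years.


Loan payment formula: PMT = PV × r / (1 − (1 + r)^(−n))
Monthly rate r = 0.11/12 ≈ 0.00916667, n = 72 months
Denominator: 1 − (1 + 0.11/12)^(−72) = 0.481592
PMT = $32,500.00 × (0.11/12) / 0.481592
PMT = $618.61 per month

PMT = PV × r / (1-(1+r)^(-n)) = $618.61/month


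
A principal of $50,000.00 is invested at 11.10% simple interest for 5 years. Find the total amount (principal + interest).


Total amount formula: A = P(1 + rt) = P + P·r·t
Interest: I = P × r × t = $50,000.00 × 0.111 × 5 = $27,750.00
A = P + I = $50,000.00 + $27,750.00 = $77,750.00

A = P + I = P(1 + rt) = $77,750.00


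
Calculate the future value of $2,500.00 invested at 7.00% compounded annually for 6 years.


Compound interest formula: A = P(1 + r/n)^(nt)
A = $2,500.00 × (1 + 0.07/1)^(1 × 6)
Growth factor: (1 + 0.07/1)^6 = 1.5007304
A = $2,500.00 × 1.5007304
A = $3,751.83

A = P(1 + r/n)^(nt) = $3,751.83


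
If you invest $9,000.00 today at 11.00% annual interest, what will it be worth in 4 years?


Future value formula: FV = PV × (1 + r)^t
FV = $9,000.00 × (1 + 0.11)^4
FV = $9,000.00 × 1.518070
FV = $13,662.63

FV = PV × (1 + r)^t = $13,662.63


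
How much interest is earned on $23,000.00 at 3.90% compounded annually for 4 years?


Compound interest earned = final amount − principal.
A = P(1 + r/n)^(nt) = $23,000.00 × (1 + 0.039/1)^(1 × 4) = $26,803.41
Interest = A − P = $26,803.41 − $23,000.00 = $3,803.41

Interest = A - P = $3,803.41


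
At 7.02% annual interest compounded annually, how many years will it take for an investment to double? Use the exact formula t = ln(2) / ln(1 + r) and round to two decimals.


Doubling condition: (1 + r)^t = 2
Take ln of both sides: t × ln(1 + r) = ln(2)
t = ln(2) / ln(1 + r)
t = 0.693147 / 0.067846
t = 10.22

t = ln(2) / ln(1 + r) = 10.22 years


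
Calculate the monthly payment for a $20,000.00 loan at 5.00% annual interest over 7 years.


Loan payment formula: PMT = PV × r / (1 − (1 + r)^(−n))
Monthly rate r = 0.05/12 ≈ 0.00416667, n = 84 months
Denominator: 1 − (1 + 0.05/12)^(−84) = 0.294799
PMT = $20,000.00 × (0.05/12) / 0.294799
PMT = $282.68 per month

PMT = PV × r / (1-(1+r)^(-n)) = $282.68/month


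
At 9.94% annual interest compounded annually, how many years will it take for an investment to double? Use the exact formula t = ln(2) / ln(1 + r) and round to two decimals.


Doubling condition: (1 + r)^t = 2
Take ln of both sides: t × ln(1 + r) = ln(2)
t = ln(2) / ln(1 + r)
t = 0.693147 / 0.094765
t = 7.31

t = ln(2) / ln(1 + r) = 7.31 years


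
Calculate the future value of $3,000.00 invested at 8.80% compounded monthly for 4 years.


Compound interest formula: A = P(1 + r/n)^(nt)
A = $3,000.00 × (1 + 0.088/12)^(12 × 4)
Growth factor: (1 + 0.088/12)^48 = 1.420083
A = $3,000.00 × 1.420083
A = $4,260.25

A = P(1 + r/n)^(nt) = $4,260.25


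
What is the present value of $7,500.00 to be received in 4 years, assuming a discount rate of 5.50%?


Present value formula: PV = FV / (1 + r)^t
PV = $7,500.00 / (1 + 0.055)^4
PV = $7,500.00 / 1.2388247
PV = $6,054.13

PV = FV / (1 + r)^t = $6,054.13


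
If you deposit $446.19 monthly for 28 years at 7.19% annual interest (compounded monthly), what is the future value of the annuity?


Future value of an ordinary annuity: FV = PMT × ((1 + r)^n − 1) / r
Monthly rate r = 0.0719/12 ≈ 0.00599167, n = 336
FV = $446.19 × ((1 + 0.0719/12)^336 − 1) / (0.0719/12)
FV = $446.19 × 1075.225952
FV = $479,755.07

FV = PMT × ((1+r)^n - 1)/r = $479,755.07


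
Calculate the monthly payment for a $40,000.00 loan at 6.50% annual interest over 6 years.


Loan payment formula: PMT = PV × r / (1 − (1 + r)^(−n))
Monthly rate r = 0.065/12 ≈ 0.00541667, n = 72 months
Denominator: 1 − (1 + 0.065/12)^(−72) = 0.322230
PMT = $40,000.00 × (0.065/12) / 0.322230
PMT = $672.40 per month

PMT = PV × r / (1-(1+r)^(-n)) = $672.40/month


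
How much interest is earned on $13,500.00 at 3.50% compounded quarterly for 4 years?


Compound interest earned = final amount − principal.
A = P(1 + r/n)^(nt) = $13,500.00 × (1 + 0.035/4)^(4 × 4) = $15,519.24
Interest = A − P = $15,519.24 − $13,500.00 = $2,019.24

Interest = A - P = $2,019.24


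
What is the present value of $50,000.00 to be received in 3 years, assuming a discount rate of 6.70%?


Present value formula: PV = FV / (1 + r)^t
PV = $50,000.00 / (1 + 0.067)^3
PV = $50,000.00 / 1.2147678
PV = $41,160.13

PV = FV / (1 + r)^t = $41,160.13


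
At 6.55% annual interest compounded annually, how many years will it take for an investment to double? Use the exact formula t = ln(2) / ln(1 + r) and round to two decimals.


Doubling condition: (1 + r)^t = 2
Take ln of both sides: t × ln(1 + r) = ln(2)
t = ln(2) / ln(1 + r)
t = 0.693147 / 0.063444
t = 10.93

t = ln(2) / ln(1 + r) = 10.93 years


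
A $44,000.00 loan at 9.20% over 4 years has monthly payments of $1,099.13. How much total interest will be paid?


Total paid over the life of the loan = PMT × n.
Total paid = $1,099.13 × 48 = $52,758.24
Total interest = total paid − principal = $52,758.24 − $44,000.00 = $8,758.24

Total interest = (PMT × n) - PV = $8,758.24


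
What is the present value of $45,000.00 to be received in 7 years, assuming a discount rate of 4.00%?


Present value formula: PV = FV / (1 + r)^t
PV = $45,000.00 / (1 + 0.04)^7
PV = $45,000.00 / 1.315932
PV = $34,196.30

PV = FV / (1 + r)^t = $34,196.30


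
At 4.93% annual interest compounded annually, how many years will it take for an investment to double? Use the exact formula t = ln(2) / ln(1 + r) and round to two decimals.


Doubling condition: (1 + r)^t = 2
Take ln of both sides: t × ln(1 + r) = ln(2)
t = ln(2) / ln(1 + r)
t = 0.693147 / 0.048123
t = 14.40

t = ln(2) / ln(1 + r) = 14.40 years


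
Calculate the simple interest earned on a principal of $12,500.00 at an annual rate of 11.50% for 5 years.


Simple interest formula: I = P × r × t
I = $12,500.00 × 0.115 × 5
I = $7,187.50

I = P × r × t = $7,187.50


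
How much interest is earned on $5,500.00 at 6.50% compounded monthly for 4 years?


Compound interest earned = final amount − principal.
A = P(1 + r/n)^(nt) = $5,500.00 × (1 + 0.065/12)^(12 × 4) = $7,128.11
Interest = A − P = $7,128.11 − $5,500.00 = $1,628.11

Interest = A - P = $1,628.11


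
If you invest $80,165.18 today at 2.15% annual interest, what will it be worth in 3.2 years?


Future value formula: FV = PV × (1 + r)^t
FV = $80,165.18 × (1 + 0.0215)^3.2
FV = $80,165.18 × 1.07044113
FV = $85,812.11

FV = PV × (1 + r)^t = $85,812.11


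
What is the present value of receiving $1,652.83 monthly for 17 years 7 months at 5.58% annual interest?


Present value of an ordinary annuity: PV = PMT × (1 − (1 + r)^(−n)) / r
Monthly rate r = 0.0558/12 = 0.00465, n = 211
PV = $1,652.83 × (1 − (1 + 0.0558/12)^(−211)) / (0.0558/12)
PV = $1,652.83 × 134.250918
PV = $221,893.94

PV = PMT × (1-(1+r)^(-n))/r = $221,893.94
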